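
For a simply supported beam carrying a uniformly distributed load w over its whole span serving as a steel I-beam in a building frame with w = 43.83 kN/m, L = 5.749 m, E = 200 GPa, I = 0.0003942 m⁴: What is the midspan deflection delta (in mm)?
Model: a simply supported beam carrying a uniformly distributed load w over its whole span, so delta = (5·w·L^4) / (384·E·I).
Convert to SI units:
  w = 43.83 kN/m = 43830 N/m
  E = 200 GPa = 2 × 10¹¹ Pa
Substitute:
  delta = (5 × 43830 × 5.749^4) / (384 × (2 × 10¹¹) × 0.0003942)
  delta = 0.007907 m
Convert: delta = 0.007907 m = 7.907 mm
Final answer: delta = 7.907 mm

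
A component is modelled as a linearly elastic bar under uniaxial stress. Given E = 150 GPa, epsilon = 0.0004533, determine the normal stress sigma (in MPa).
Model: a linearly elastic bar under uniaxial stress, so epsilon = sigma / E.
Solve for sigma: sigma = epsilon·E.
Convert to SI units:
  E = 150 GPa = 1.5 × 10¹¹ Pa
Substitute:
  sigma = 0.0004533 × (1.5 × 10¹¹)
  sigma = 6.8 × 10⁷ Pa
Convert: sigma = 6.8 × 10⁷ Pa = 68 MPa
Final answer: sigma = 68 MPa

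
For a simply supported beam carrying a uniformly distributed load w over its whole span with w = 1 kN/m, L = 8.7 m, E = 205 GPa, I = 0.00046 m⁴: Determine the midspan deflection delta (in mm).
Model: a simply supported beam carrying a uniformly distributed load w over its whole span, so delta = (5·w·L^4) / (384·E·I).
Convert to SI units:
  w = 1 kN/m = 1000 N/m
  E = 205 GPa = 2.05 × 10¹¹ Pa
Substitute:
  delta = (5 × 1000 × 8.7^4) / (384 × (2.05 × 10¹¹) × 0.00046)
  delta = 0.0007911 m
Convert: delta = 0.0007911 m = 0.7911 mm
Final answer: delta = 0.7911 mm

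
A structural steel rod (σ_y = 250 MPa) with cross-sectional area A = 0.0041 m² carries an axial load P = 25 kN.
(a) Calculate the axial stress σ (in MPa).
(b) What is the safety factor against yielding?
(a) Axial stress σ = P/A. Convert P = 25 kN = 25000 N.
  σ = 25000 / 0.0041 = 6.098 × 10⁶ Pa = 6.098 MPa
(b) Safety factor SF = σ_y/σ = 250 / 6.098 = 41
Final answer: (a) σ = 6.098 MPa, (b) SF = 41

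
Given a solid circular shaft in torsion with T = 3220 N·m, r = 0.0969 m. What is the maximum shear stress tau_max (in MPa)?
Model: a solid circular shaft in torsion, so tau_max = (2·T) / (π·r^3).
Substitute:
  tau_max = (2 × 3220) / (π × 0.0969^3)
  tau_max = 2.253 × 10⁶ Pa
Convert: tau_max = 2.253 × 10⁶ Pa = 2.253 MPa
Final answer: tau_max = 2.253 MPa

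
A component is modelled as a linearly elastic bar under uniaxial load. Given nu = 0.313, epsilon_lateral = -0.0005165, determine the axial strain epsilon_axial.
Model: a linearly elastic bar under uniaxial load, so epsilon_lateral = -nu·epsilon_axial.
Solve for epsilon_axial: epsilon_axial = -epsilon_lateral / nu.
Substitute:
  epsilon_axial = -(-0.0005165) / 0.313
  epsilon_axial = 0.00165
Final answer: epsilon_axial = 0.00165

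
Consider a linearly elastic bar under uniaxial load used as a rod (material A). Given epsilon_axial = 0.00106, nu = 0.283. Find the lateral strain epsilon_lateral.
Model: a linearly elastic bar under uniaxial load, so epsilon_lateral = -nu·epsilon_axial.
Substitute:
  epsilon_lateral = -(0.283 × 0.00106)
  epsilon_lateral = -0.0003
Final answer: epsilon_lateral = -0.0003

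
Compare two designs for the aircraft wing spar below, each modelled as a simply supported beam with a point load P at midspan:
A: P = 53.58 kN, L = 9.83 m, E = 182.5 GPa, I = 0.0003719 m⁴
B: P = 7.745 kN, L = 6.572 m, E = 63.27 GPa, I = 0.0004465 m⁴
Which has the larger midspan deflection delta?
Model: a simply supported beam with a point load P at midspan, so delta = (P·L^3) / (48·E·I) (SI units).
  A: delta = (53580 × 9.83^3) / (48 × (1.825 × 10¹¹) × 0.0003719) = 0.01562 m = 15.62 mm
  B: delta = (7745 × 6.572^3) / (48 × (6.327 × 10¹⁰) × 0.0004465) = 0.001621 m = 1.621 mm
15.62 mm > 1.621 mm, so A is larger.
Final answer: A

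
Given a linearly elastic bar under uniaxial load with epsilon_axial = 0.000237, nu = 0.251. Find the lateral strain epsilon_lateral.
Model: a linearly elastic bar under uniaxial load, so epsilon_lateral = -nu·epsilon_axial.
Substitute:
  epsilon_lateral = -(0.251 × 0.000237)
  epsilon_lateral = -5.949 × 10⁻⁵
Final answer: epsilon_lateral = -5.949 × 10⁻⁵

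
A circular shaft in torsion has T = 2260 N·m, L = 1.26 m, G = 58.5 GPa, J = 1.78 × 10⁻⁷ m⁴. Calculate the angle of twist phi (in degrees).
Model: a circular shaft in torsion, so phi = (T·L) / (G·J).
Convert to SI units:
  G = 58.5 GPa = 5.85 × 10¹⁰ Pa
Substitute:
  phi = (2260 × 1.26) / ((5.85 × 10¹⁰) × (1.78 × 10⁻⁷))
  phi = 0.2735 rad
Convert to degrees: phi = 0.2735 × 180/π = 15.67°
Final answer: phi = 15.67°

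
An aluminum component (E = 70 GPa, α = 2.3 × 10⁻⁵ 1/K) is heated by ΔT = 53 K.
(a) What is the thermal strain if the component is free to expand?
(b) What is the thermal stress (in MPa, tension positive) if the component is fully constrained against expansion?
(a) Free thermal strain ε_th = α·ΔT = (2.3 × 10⁻⁵) × 53 = 0.001219
(b) Fully constrained, the expansion is suppressed, so σ = -E·α·ΔT. Convert E = 70 GPa = 7 × 10¹⁰ Pa.
  σ = -(7 × 10¹⁰) × (2.3 × 10⁻⁵) × 53 = -8.533 × 10⁷ Pa = -85.33 MPa (compressive)
Final answer: (a) ε_th = 0.001219, (b) σ = -85.33 MPa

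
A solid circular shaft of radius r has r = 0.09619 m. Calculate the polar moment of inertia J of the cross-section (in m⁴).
Model: a solid circular shaft of radius r, so J = (π·r^4) / 2.
Substitute:
  J = (π × 0.09619^4) / 2
  J = 0.0001345 m⁴
Final answer: J = 0.0001345 m⁴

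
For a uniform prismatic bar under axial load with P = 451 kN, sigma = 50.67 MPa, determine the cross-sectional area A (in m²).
Model: a uniform prismatic bar under axial load, so sigma = P / A.
Solve for A: A = P / sigma.
Convert to SI units:
  P = 451 kN = 451000 N
  sigma = 50.67 MPa = 5.067 × 10⁷ Pa
Substitute:
  A = 451000 / (5.067 × 10⁷)
  A = 0.008901 m²
Final answer: A = 0.008901 m²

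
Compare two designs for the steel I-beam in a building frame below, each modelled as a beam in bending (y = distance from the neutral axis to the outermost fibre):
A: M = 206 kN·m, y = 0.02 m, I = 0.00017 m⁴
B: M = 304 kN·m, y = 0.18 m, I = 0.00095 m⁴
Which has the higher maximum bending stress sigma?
Model: a beam in bending (y = distance from the neutral axis to the outermost fibre), so sigma = (M·y) / I (SI units).
  A: sigma = (206000 × 0.02) / 0.00017 = 2.424 × 10⁷ Pa = 24.24 MPa
  B: sigma = (304000 × 0.18) / 0.00095 = 5.76 × 10⁷ Pa = 57.6 MPa
57.6 MPa > 24.24 MPa, so B is larger.
Final answer: B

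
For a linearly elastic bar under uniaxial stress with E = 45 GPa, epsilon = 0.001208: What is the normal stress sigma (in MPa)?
Model: a linearly elastic bar under uniaxial stress, so sigma = E·epsilon.
Convert to SI units:
  E = 45 GPa = 4.5 × 10¹⁰ Pa
Substitute:
  sigma = (4.5 × 10¹⁰) × 0.001208
  sigma = 5.436 × 10⁷ Pa
Convert: sigma = 5.436 × 10⁷ Pa = 54.36 MPa
Final answer: sigma = 54.36 MPa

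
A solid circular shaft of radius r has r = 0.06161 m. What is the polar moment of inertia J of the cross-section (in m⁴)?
Model: a solid circular shaft of radius r, so J = (π·r^4) / 2.
Substitute:
  J = (π × 0.06161^4) / 2
  J = 2.263 × 10⁻⁵ m⁴
Final answer: J = 2.263 × 10⁻⁵ m⁴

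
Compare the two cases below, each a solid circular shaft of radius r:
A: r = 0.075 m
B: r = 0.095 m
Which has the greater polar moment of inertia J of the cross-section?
Model: a solid circular shaft of radius r, so J = (π·r^4) / 2 (SI units).
  A: J = (π × 0.075^4) / 2 = 4.97 × 10⁻⁵ m⁴
  B: J = (π × 0.095^4) / 2 = 0.0001279 m⁴
0.0001279 m⁴ > 4.97 × 10⁻⁵ m⁴, so B is larger.
Final answer: B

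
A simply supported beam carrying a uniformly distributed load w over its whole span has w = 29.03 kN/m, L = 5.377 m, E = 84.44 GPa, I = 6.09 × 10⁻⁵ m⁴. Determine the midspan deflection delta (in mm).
Model: a simply supported beam carrying a uniformly distributed load w over its whole span, so delta = (5·w·L^4) / (384·E·I).
Convert to SI units:
  w = 29.03 kN/m = 29030 N/m
  E = 84.44 GPa = 8.444 × 10¹⁰ Pa
Substitute:
  delta = (5 × 29030 × 5.377^4) / (384 × (8.444 × 10¹⁰) × (6.09 × 10⁻⁵))
  delta = 0.06144 m
Convert: delta = 0.06144 m = 61.44 mm
Final answer: delta = 61.44 mm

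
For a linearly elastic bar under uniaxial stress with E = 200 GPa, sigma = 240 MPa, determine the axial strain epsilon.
Model: a linearly elastic bar under uniaxial stress, so sigma = E·epsilon.
Solve for epsilon: epsilon = sigma / E.
Convert to SI units:
  E = 200 GPa = 2 × 10¹¹ Pa
  sigma = 240 MPa = 2.4 × 10⁸ Pa
Substitute:
  epsilon = (2.4 × 10⁸) / (2 × 10¹¹)
  epsilon = 0.0012
Final answer: epsilon = 0.0012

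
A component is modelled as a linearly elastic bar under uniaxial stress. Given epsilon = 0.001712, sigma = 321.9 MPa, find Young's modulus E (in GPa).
Model: a linearly elastic bar under uniaxial stress, so sigma = E·epsilon.
Solve for E: E = sigma / epsilon.
Convert to SI units:
  sigma = 321.9 MPa = 3.219 × 10⁸ Pa
Substitute:
  E = (3.219 × 10⁸) / 0.001712
  E = 1.88 × 10¹¹ Pa
Convert: E = 1.88 × 10¹¹ Pa = 188 GPa
Final answer: E = 188 GPa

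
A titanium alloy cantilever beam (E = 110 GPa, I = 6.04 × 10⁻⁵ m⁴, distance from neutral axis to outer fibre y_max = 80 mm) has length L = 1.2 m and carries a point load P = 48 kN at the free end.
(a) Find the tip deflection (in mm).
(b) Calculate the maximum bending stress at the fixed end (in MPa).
(a) Tip deflection of a cantilever with an end point load: δ = P·L^3 / (3·E·I). Convert P = 48 kN = 48000 N, E = 110 GPa = 1.1 × 10¹¹ Pa.
  δ = (48000 × 1.2^3) / (3 × (1.1 × 10¹¹) × (6.04 × 10⁻⁵)) = 0.004161 m = 4.161 mm
(b) Maximum bending moment at the fixed end: M = P·L = 48000 × 1.2 = 57600 N·m. Convert y_max = 80 mm = 0.08 m.
  σ = M·y_max / I = (57600 × 0.08) / (6.04 × 10⁻⁵) = 7.629 × 10⁷ Pa = 76.29 MPa
Final answer: (a) δ = 4.161 mm, (b) σ = 76.29 MPa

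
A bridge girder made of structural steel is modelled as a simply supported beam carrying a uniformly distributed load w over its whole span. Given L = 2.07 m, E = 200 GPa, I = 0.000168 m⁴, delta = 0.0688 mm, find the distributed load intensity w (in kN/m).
Model: a simply supported beam carrying a uniformly distributed load w over its whole span, so delta = (5·w·L^4) / (384·E·I).
Solve for w: w = (384·delta·E·I) / (5·L^4).
Convert to SI units:
  E = 200 GPa = 2 × 10¹¹ Pa
  delta = 0.0688 mm = 6.88 × 10⁻⁵ m
Substitute:
  w = (384 × (6.88 × 10⁻⁵) × (2 × 10¹¹) × 0.000168) / (5 × 2.07^4)
  w = 9670 N/m
Convert: w = 9670 N/m = 9.67 kN/m
Final answer: w = 9.67 kN/m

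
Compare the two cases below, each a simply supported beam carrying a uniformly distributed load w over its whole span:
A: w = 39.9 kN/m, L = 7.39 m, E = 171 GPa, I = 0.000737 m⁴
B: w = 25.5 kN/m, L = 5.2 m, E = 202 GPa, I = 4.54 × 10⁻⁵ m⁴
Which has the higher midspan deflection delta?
Model: a simply supported beam carrying a uniformly distributed load w over its whole span, so delta = (5·w·L^4) / (384·E·I) (SI units).
  A: delta = (5 × 39900 × 7.39^4) / (384 × (1.71 × 10¹¹) × 0.000737) = 0.01229 m = 12.29 mm
  B: delta = (5 × 25500 × 5.2^4) / (384 × (2.02 × 10¹¹) × (4.54 × 10⁻⁵)) = 0.02647 m = 26.47 mm
26.47 mm > 12.29 mm, so B is larger.
Final answer: B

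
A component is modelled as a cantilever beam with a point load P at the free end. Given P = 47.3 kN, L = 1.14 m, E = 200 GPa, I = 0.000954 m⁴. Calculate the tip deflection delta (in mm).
Model: a cantilever beam with a point load P at the free end, so delta = (P·L^3) / (3·E·I).
Convert to SI units:
  P = 47.3 kN = 47300 N
  E = 200 GPa = 2 × 10¹¹ Pa
Substitute:
  delta = (47300 × 1.14^3) / (3 × (2 × 10¹¹) × 0.000954)
  delta = 0.0001224 m
Convert: delta = 0.0001224 m = 0.1224 mm
Final answer: delta = 0.1224 mm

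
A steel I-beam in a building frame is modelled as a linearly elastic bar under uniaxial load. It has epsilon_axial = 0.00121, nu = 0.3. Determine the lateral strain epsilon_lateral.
Model: a linearly elastic bar under uniaxial load, so epsilon_lateral = -nu·epsilon_axial.
Substitute:
  epsilon_lateral = -(0.3 × 0.00121)
  epsilon_lateral = -0.000363
Final answer: epsilon_lateral = -0.000363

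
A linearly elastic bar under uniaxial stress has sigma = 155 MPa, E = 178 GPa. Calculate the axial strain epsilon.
Model: a linearly elastic bar under uniaxial stress, so epsilon = sigma / E.
Convert to SI units:
  sigma = 155 MPa = 1.55 × 10⁸ Pa
  E = 178 GPa = 1.78 × 10¹¹ Pa
Substitute:
  epsilon = (1.55 × 10⁸) / (1.78 × 10¹¹)
  epsilon = 0.0008708
Final answer: epsilon = 0.0008708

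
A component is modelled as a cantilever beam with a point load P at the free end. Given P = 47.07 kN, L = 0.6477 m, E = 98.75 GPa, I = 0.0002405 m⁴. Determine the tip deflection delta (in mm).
Model: a cantilever beam with a point load P at the free end, so delta = (P·L^3) / (3·E·I).
Convert to SI units:
  P = 47.07 kN = 47070 N
  E = 98.75 GPa = 9.875 × 10¹⁰ Pa
Substitute:
  delta = (47070 × 0.6477^3) / (3 × (9.875 × 10¹⁰) × 0.0002405)
  delta = 0.0001795 m
Convert: delta = 0.0001795 m = 0.1795 mm
Final answer: delta = 0.1795 mm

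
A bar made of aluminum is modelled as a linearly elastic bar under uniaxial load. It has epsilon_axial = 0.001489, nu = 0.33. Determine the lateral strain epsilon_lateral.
Model: a linearly elastic bar under uniaxial load, so epsilon_lateral = -nu·epsilon_axial.
Substitute:
  epsilon_lateral = -(0.33 × 0.001489)
  epsilon_lateral = -0.0004914
Final answer: epsilon_lateral = -0.0004914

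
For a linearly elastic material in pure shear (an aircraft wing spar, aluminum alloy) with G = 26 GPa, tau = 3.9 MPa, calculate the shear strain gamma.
Model: a linearly elastic material in pure shear, so tau = G·gamma.
Solve for gamma: gamma = tau / G.
Convert to SI units:
  G = 26 GPa = 2.6 × 10¹⁰ Pa
  tau = 3.9 MPa = 3.9 × 10⁶ Pa
Substitute:
  gamma = (3.9 × 10⁶) / (2.6 × 10¹⁰)
  gamma = 0.00015
Final answer: gamma = 0.00015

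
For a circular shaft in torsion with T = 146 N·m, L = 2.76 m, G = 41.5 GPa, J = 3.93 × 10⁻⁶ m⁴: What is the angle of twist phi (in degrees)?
Model: a circular shaft in torsion, so phi = (T·L) / (G·J).
Convert to SI units:
  G = 41.5 GPa = 4.15 × 10¹⁰ Pa
Substitute:
  phi = (146 × 2.76) / ((4.15 × 10¹⁰) × (3.93 × 10⁻⁶))
  phi = 0.002471 rad
Convert to degrees: phi = 0.002471 × 180/π = 0.1416°
Final answer: phi = 0.1416°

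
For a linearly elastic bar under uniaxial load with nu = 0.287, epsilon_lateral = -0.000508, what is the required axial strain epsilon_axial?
Model: a linearly elastic bar under uniaxial load, so epsilon_lateral = -nu·epsilon_axial.
Solve for epsilon_axial: epsilon_axial = -epsilon_lateral / nu.
Substitute:
  epsilon_axial = -(-0.000508) / 0.287
  epsilon_axial = 0.00177
Final answer: epsilon_axial = 0.00177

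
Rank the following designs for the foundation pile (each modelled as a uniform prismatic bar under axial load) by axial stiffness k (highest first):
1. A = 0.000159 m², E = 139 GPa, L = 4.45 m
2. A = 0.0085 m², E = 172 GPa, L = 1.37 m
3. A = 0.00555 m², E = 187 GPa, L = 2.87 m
Model: a uniform prismatic bar under axial load, so k = (A·E) / L (SI units).
  Case 1: k = (0.000159 × (1.39 × 10¹¹)) / 4.45 = 4.967 × 10⁶ N/m = 4.967 MN/m
  Case 2: k = (0.0085 × (1.72 × 10¹¹)) / 1.37 = 1.067 × 10⁹ N/m = 1067 MN/m
  Case 3: k = (0.00555 × (1.87 × 10¹¹)) / 2.87 = 3.616 × 10⁸ N/m = 361.6 MN/m
Ordering: 1067 MN/m (case 2) > 361.6 MN/m (case 3) > 4.967 MN/m (case 1)
Final answer: 2, 3, 1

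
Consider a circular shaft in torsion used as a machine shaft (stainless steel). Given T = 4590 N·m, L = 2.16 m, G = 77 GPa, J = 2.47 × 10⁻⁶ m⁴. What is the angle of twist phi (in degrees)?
Model: a circular shaft in torsion, so phi = (T·L) / (G·J).
Convert to SI units:
  G = 77 GPa = 7.7 × 10¹⁰ Pa
Substitute:
  phi = (4590 × 2.16) / ((7.7 × 10¹⁰) × (2.47 × 10⁻⁶))
  phi = 0.05213 rad
Convert to degrees: phi = 0.05213 × 180/π = 2.987°
Final answer: phi = 2.987°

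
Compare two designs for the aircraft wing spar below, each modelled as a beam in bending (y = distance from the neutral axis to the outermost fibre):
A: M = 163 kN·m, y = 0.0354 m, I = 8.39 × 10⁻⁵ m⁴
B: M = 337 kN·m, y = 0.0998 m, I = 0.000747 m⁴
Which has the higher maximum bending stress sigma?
Model: a beam in bending (y = distance from the neutral axis to the outermost fibre), so sigma = (M·y) / I (SI units).
  A: sigma = (163000 × 0.0354) / (8.39 × 10⁻⁵) = 6.877 × 10⁷ Pa = 68.77 MPa
  B: sigma = (337000 × 0.0998) / 0.000747 = 4.502 × 10⁷ Pa = 45.02 MPa
68.77 MPa > 45.02 MPa, so A is larger.
Final answer: A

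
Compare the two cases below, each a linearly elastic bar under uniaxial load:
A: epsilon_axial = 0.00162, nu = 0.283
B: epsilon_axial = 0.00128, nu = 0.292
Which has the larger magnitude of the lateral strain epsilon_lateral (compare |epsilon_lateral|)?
Model: a linearly elastic bar under uniaxial load, so epsilon_lateral = -nu·epsilon_axial (SI units).
  A: epsilon_lateral = -(0.283 × 0.00162) = -0.0004585
  B: epsilon_lateral = -(0.292 × 0.00128) = -0.0003738
|epsilon_lateral|: A = 0.0004585, B = 0.0003738, so A is larger in magnitude.
Final answer: A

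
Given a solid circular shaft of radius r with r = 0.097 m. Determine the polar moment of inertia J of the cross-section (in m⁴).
Model: a solid circular shaft of radius r, so J = (π·r^4) / 2.
Substitute:
  J = (π × 0.097^4) / 2
  J = 0.0001391 m⁴
Final answer: J = 0.0001391 m⁴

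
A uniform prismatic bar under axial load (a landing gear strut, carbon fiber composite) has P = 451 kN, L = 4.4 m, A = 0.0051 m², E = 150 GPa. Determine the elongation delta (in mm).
Model: a uniform prismatic bar under axial load, so delta = (P·L) / (A·E).
Convert to SI units:
  P = 451 kN = 451000 N
  E = 150 GPa = 1.5 × 10¹¹ Pa
Substitute:
  delta = (451000 × 4.4) / (0.0051 × (1.5 × 10¹¹))
  delta = 0.002594 m
Convert: delta = 0.002594 m = 2.594 mm
Final answer: delta = 2.594 mm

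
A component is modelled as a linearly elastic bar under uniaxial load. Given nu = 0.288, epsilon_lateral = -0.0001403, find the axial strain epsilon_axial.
Model: a linearly elastic bar under uniaxial load, so epsilon_lateral = -nu·epsilon_axial.
Solve for epsilon_axial: epsilon_axial = -epsilon_lateral / nu.
Substitute:
  epsilon_axial = -(-0.0001403) / 0.288
  epsilon_axial = 0.0004872
Final answer: epsilon_axial = 0.0004872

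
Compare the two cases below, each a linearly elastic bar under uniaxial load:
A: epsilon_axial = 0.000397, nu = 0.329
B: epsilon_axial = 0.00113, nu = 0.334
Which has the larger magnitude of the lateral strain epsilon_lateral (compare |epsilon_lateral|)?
Model: a linearly elastic bar under uniaxial load, so epsilon_lateral = -nu·epsilon_axial (SI units).
  A: epsilon_lateral = -(0.329 × 0.000397) = -0.0001306
  B: epsilon_lateral = -(0.334 × 0.00113) = -0.0003774
|epsilon_lateral|: A = 0.0001306, B = 0.0003774, so B is larger in magnitude.
Final answer: B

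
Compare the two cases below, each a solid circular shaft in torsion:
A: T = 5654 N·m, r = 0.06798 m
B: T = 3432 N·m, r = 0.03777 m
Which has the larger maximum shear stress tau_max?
Model: a solid circular shaft in torsion, so tau_max = (2·T) / (π·r^3) (SI units).
  A: tau_max = (2 × 5654) / (π × 0.06798^3) = 1.146 × 10⁷ Pa = 11.46 MPa
  B: tau_max = (2 × 3432) / (π × 0.03777^3) = 4.055 × 10⁷ Pa = 40.55 MPa
40.55 MPa > 11.46 MPa, so B is larger.
Final answer: B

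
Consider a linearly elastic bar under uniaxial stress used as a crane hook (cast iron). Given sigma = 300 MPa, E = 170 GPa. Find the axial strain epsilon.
Model: a linearly elastic bar under uniaxial stress, so epsilon = sigma / E.
Convert to SI units:
  sigma = 300 MPa = 3 × 10⁸ Pa
  E = 170 GPa = 1.7 × 10¹¹ Pa
Substitute:
  epsilon = (3 × 10⁸) / (1.7 × 10¹¹)
  epsilon = 0.001765
Final answer: epsilon = 0.001765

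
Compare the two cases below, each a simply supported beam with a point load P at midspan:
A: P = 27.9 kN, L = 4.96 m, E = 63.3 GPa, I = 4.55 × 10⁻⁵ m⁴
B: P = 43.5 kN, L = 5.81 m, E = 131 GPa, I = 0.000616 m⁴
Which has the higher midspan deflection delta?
Model: a simply supported beam with a point load P at midspan, so delta = (P·L^3) / (48·E·I) (SI units).
  A: delta = (27900 × 4.96^3) / (48 × (6.33 × 10¹⁰) × (4.55 × 10⁻⁵)) = 0.02463 m = 24.63 mm
  B: delta = (43500 × 5.81^3) / (48 × (1.31 × 10¹¹) × 0.000616) = 0.002203 m = 2.203 mm
24.63 mm > 2.203 mm, so A is larger.
Final answer: A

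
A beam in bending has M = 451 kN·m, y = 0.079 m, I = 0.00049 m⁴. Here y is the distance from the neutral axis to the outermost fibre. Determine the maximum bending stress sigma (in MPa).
Model: a beam in bending, so sigma = (M·y) / I.
Convert to SI units:
  M = 451 kN·m = 451000 N·m
Substitute:
  sigma = (451000 × 0.079) / 0.00049
  sigma = 7.271 × 10⁷ Pa
Convert: sigma = 7.271 × 10⁷ Pa = 72.71 MPa
Final answer: sigma = 72.71 MPa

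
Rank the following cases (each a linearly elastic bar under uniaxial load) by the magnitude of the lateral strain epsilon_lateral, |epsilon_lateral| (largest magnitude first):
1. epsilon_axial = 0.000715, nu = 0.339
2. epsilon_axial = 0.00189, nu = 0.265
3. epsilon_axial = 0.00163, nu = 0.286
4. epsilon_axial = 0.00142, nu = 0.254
Model: a linearly elastic bar under uniaxial load, so epsilon_lateral = -nu·epsilon_axial (SI units).
  Case 1: epsilon_lateral = -(0.339 × 0.000715) = -0.0002424
  Case 2: epsilon_lateral = -(0.265 × 0.00189) = -0.0005009
  Case 3: epsilon_lateral = -(0.286 × 0.00163) = -0.0004662
  Case 4: epsilon_lateral = -(0.254 × 0.00142) = -0.0003607
Ordering by |epsilon_lateral|: 0.0005009 (case 2) > 0.0004662 (case 3) > 0.0003607 (case 4) > 0.0002424 (case 1)
Final answer: 2, 3, 4, 1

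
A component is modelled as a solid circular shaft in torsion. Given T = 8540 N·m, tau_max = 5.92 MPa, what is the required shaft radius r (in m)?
Model: a solid circular shaft in torsion, so tau_max = (2·T) / (π·r^3).
Solve for r: r = ((2·T) / (π·tau_max))^(1/3).
Convert to SI units:
  tau_max = 5.92 MPa = 5.92 × 10⁶ Pa
Substitute:
  r = ((2 × 8540) / (π × (5.92 × 10⁶)))^(1/3)
  r = 0.0972 m
Final answer: r = 0.0972 m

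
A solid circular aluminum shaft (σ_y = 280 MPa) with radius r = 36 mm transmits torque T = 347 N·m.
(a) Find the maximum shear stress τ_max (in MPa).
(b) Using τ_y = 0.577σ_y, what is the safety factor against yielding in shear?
(a) For a solid circular shaft, τ_max = T·r/J with J = π·r^4/2, i.e. τ_max = 2·T / (π·r^3). Convert r = 36 mm = 0.036 m.
  τ_max = (2 × 347) / (π × 0.036^3) = 4.735 × 10⁶ Pa = 4.735 MPa
(b) τ_y = 0.577 × 280 = 161.56 MPa
  SF = τ_y/τ_max = 161.56 / 4.735 = 34.12
Final answer: (a) τ_max = 4.735 MPa, (b) SF = 34.12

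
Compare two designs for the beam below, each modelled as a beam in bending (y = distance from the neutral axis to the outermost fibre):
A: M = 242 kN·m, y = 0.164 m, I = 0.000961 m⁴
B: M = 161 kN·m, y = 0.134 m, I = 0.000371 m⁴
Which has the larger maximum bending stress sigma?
Model: a beam in bending (y = distance from the neutral axis to the outermost fibre), so sigma = (M·y) / I (SI units).
  A: sigma = (242000 × 0.164) / 0.000961 = 4.13 × 10⁷ Pa = 41.3 MPa
  B: sigma = (161000 × 0.134) / 0.000371 = 5.815 × 10⁷ Pa = 58.15 MPa
58.15 MPa > 41.3 MPa, so B is larger.
Final answer: B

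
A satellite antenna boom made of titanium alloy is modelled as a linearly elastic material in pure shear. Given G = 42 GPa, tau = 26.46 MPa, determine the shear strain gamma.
Model: a linearly elastic material in pure shear, so tau = G·gamma.
Solve for gamma: gamma = tau / G.
Convert to SI units:
  G = 42 GPa = 4.2 × 10¹⁰ Pa
  tau = 26.46 MPa = 2.646 × 10⁷ Pa
Substitute:
  gamma = (2.646 × 10⁷) / (4.2 × 10¹⁰)
  gamma = 0.00063
Final answer: gamma = 0.00063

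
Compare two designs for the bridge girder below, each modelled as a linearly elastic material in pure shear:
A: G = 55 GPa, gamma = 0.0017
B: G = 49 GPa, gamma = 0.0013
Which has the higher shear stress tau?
Model: a linearly elastic material in pure shear, so tau = G·gamma (SI units).
  A: tau = (5.5 × 10¹⁰) × 0.0017 = 9.35 × 10⁷ Pa = 93.5 MPa
  B: tau = (4.9 × 10¹⁰) × 0.0013 = 6.37 × 10⁷ Pa = 63.7 MPa
93.5 MPa > 63.7 MPa, so A is larger.
Final answer: A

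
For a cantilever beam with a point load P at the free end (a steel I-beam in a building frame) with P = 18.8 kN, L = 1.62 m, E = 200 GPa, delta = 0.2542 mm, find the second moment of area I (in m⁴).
Model: a cantilever beam with a point load P at the free end, so delta = (P·L^3) / (3·E·I).
Solve for I: I = (P·L^3) / (3·delta·E).
Convert to SI units:
  P = 18.8 kN = 18800 N
  E = 200 GPa = 2 × 10¹¹ Pa
  delta = 0.2542 mm = 0.0002542 m
Substitute:
  I = (18800 × 1.62^3) / (3 × 0.0002542 × (2 × 10¹¹))
  I = 0.0005241 m⁴
Final answer: I = 0.0005241 m⁴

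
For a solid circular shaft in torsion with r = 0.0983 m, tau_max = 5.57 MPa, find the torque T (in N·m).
Model: a solid circular shaft in torsion, so tau_max = (2·T) / (π·r^3).
Solve for T: T = (π·tau_max·r^3) / 2.
Convert to SI units:
  tau_max = 5.57 MPa = 5.57 × 10⁶ Pa
Substitute:
  T = (π × (5.57 × 10⁶) × 0.0983^3) / 2
  T = 8311 N·m
Final answer: T = 8311 N·m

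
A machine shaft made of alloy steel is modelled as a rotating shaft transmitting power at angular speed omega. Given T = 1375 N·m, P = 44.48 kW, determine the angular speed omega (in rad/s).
Model: a rotating shaft transmitting power at angular speed omega, so P = T·omega.
Solve for omega: omega = P / T.
Convert to SI units:
  P = 44.48 kW = 44480 W
Substitute:
  omega = 44480 / 1375
  omega = 32.35 rad/s
Final answer: omega = 32.35 rad/s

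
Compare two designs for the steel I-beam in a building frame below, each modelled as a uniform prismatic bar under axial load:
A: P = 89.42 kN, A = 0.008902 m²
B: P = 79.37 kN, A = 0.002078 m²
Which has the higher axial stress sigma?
Model: a uniform prismatic bar under axial load, so sigma = P / A (SI units).
  A: sigma = 89420 / 0.008902 = 1.004 × 10⁷ Pa = 10.04 MPa
  B: sigma = 79370 / 0.002078 = 3.82 × 10⁷ Pa = 38.2 MPa
38.2 MPa > 10.04 MPa, so B is larger.
Final answer: B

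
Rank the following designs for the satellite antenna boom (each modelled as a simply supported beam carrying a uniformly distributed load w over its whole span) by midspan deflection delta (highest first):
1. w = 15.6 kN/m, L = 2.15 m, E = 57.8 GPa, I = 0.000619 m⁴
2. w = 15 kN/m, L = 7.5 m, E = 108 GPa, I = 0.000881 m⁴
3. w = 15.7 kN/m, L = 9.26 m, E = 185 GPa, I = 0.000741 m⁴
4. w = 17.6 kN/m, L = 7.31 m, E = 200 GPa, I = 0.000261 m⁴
Model: a simply supported beam carrying a uniformly distributed load w over its whole span, so delta = (5·w·L^4) / (384·E·I) (SI units).
  Case 1: delta = (5 × 15600 × 2.15^4) / (384 × (5.78 × 10¹⁰) × 0.000619) = 0.0001213 m = 0.1213 mm
  Case 2: delta = (5 × 15000 × 7.5^4) / (384 × (1.08 × 10¹¹) × 0.000881) = 0.006495 m = 6.495 mm
  Case 3: delta = (5 × 15700 × 9.26^4) / (384 × (1.85 × 10¹¹) × 0.000741) = 0.01096 m = 10.96 mm
  Case 4: delta = (5 × 17600 × 7.31^4) / (384 × (2 × 10¹¹) × 0.000261) = 0.01254 m = 12.54 mm
Ordering: 12.54 mm (case 4) > 10.96 mm (case 3) > 6.495 mm (case 2) > 0.1213 mm (case 1)
Final answer: 4, 3, 2, 1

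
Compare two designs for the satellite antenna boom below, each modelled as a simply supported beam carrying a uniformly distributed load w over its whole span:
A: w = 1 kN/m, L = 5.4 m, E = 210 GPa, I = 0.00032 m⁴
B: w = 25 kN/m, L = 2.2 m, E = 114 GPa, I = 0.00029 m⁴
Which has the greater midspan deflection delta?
Model: a simply supported beam carrying a uniformly distributed load w over its whole span, so delta = (5·w·L^4) / (384·E·I) (SI units).
  A: delta = (5 × 1000 × 5.4^4) / (384 × (2.1 × 10¹¹) × 0.00032) = 0.0001648 m = 0.1648 mm
  B: delta = (5 × 25000 × 2.2^4) / (384 × (1.14 × 10¹¹) × 0.00029) = 0.0002307 m = 0.2307 mm
0.2307 mm > 0.1648 mm, so B is larger.
Final answer: B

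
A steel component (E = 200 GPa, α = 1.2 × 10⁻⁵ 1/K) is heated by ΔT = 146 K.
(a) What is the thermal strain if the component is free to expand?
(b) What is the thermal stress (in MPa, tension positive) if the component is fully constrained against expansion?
(a) Free thermal strain ε_th = α·ΔT = (1.2 × 10⁻⁵) × 146 = 0.001752
(b) Fully constrained, the expansion is suppressed, so σ = -E·α·ΔT. Convert E = 200 GPa = 2 × 10¹¹ Pa.
  σ = -(2 × 10¹¹) × (1.2 × 10⁻⁵) × 146 = -3.504 × 10⁸ Pa = -350.4 MPa (compressive)
Final answer: (a) ε_th = 0.001752, (b) σ = -350.4 MPa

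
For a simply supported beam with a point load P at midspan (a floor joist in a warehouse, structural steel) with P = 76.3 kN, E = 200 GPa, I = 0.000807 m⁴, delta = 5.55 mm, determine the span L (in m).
Model: a simply supported beam with a point load P at midspan, so delta = (P·L^3) / (48·E·I).
Solve for L: L = ((48·delta·E·I) / P)^(1/3).
Convert to SI units:
  P = 76.3 kN = 76300 N
  E = 200 GPa = 2 × 10¹¹ Pa
  delta = 5.55 mm = 0.00555 m
Substitute:
  L = ((48 × 0.00555 × (2 × 10¹¹) × 0.000807) / 76300)^(1/3)
  L = 8.26 m
Final answer: L = 8.26 m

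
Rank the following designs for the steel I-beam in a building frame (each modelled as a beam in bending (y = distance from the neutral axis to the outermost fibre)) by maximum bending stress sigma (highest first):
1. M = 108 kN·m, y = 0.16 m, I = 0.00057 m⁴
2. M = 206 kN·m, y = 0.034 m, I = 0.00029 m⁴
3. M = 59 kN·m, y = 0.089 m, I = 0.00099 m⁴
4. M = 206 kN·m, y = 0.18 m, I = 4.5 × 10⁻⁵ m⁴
Model: a beam in bending (y = distance from the neutral axis to the outermost fibre), so sigma = (M·y) / I (SI units).
  Case 1: sigma = (108000 × 0.16) / 0.00057 = 3.032 × 10⁷ Pa = 30.32 MPa
  Case 2: sigma = (206000 × 0.034) / 0.00029 = 2.415 × 10⁷ Pa = 24.15 MPa
  Case 3: sigma = (59000 × 0.089) / 0.00099 = 5.304 × 10⁶ Pa = 5.304 MPa
  Case 4: sigma = (206000 × 0.18) / (4.5 × 10⁻⁵) = 8.24 × 10⁸ Pa = 824 MPa
Ordering: 824 MPa (case 4) > 30.32 MPa (case 1) > 24.15 MPa (case 2) > 5.304 MPa (case 3)
Final answer: 4, 1, 2, 3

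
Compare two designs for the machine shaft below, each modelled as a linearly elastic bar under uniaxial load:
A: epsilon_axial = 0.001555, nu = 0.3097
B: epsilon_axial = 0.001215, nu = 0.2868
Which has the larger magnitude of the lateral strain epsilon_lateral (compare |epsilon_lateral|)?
Model: a linearly elastic bar under uniaxial load, so epsilon_lateral = -nu·epsilon_axial (SI units).
  A: epsilon_lateral = -(0.3097 × 0.001555) = -0.0004816
  B: epsilon_lateral = -(0.2868 × 0.001215) = -0.0003485
|epsilon_lateral|: A = 0.0004816, B = 0.0003485, so A is larger in magnitude.
Final answer: A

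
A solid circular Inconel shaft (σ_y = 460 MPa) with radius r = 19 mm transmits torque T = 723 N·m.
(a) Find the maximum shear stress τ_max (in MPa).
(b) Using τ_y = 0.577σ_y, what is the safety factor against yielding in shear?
(a) For a solid circular shaft, τ_max = T·r/J with J = π·r^4/2, i.e. τ_max = 2·T / (π·r^3). Convert r = 19 mm = 0.019 m.
  τ_max = (2 × 723) / (π × 0.019^3) = 6.711 × 10⁷ Pa = 67.11 MPa
(b) τ_y = 0.577 × 460 = 265.42 MPa
  SF = τ_y/τ_max = 265.42 / 67.11 = 3.955
Final answer: (a) τ_max = 67.11 MPa, (b) SF = 3.955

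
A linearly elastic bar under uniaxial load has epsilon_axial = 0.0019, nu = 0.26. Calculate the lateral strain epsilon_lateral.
Model: a linearly elastic bar under uniaxial load, so epsilon_lateral = -nu·epsilon_axial.
Substitute:
  epsilon_lateral = -(0.26 × 0.0019)
  epsilon_lateral = -0.000494
Final answer: epsilon_lateral = -0.000494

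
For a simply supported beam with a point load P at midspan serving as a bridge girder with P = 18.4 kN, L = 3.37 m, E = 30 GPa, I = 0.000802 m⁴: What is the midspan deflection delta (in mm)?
Model: a simply supported beam with a point load P at midspan, so delta = (P·L^3) / (48·E·I).
Convert to SI units:
  P = 18.4 kN = 18400 N
  E = 30 GPa = 3 × 10¹⁰ Pa
Substitute:
  delta = (18400 × 3.37^3) / (48 × (3 × 10¹⁰) × 0.000802)
  delta = 0.0006098 m
Convert: delta = 0.0006098 m = 0.6098 mm
Final answer: delta = 0.6098 mm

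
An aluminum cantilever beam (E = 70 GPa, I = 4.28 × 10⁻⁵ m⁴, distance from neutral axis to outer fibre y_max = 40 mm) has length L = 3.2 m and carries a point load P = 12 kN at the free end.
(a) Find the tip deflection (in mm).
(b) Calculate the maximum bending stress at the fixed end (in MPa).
(a) Tip deflection of a cantilever with an end point load: δ = P·L^3 / (3·E·I). Convert P = 12 kN = 12000 N, E = 70 GPa = 7 × 10¹⁰ Pa.
  δ = (12000 × 3.2^3) / (3 × (7 × 10¹⁰) × (4.28 × 10⁻⁵)) = 0.04375 m = 43.75 mm
(b) Maximum bending moment at the fixed end: M = P·L = 12000 × 3.2 = 38400 N·m. Convert y_max = 40 mm = 0.04 m.
  σ = M·y_max / I = (38400 × 0.04) / (4.28 × 10⁻⁵) = 3.589 × 10⁷ Pa = 35.89 MPa
Final answer: (a) δ = 43.75 mm, (b) σ = 35.89 MPa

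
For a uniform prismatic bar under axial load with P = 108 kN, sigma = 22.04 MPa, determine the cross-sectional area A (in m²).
Model: a uniform prismatic bar under axial load, so sigma = P / A.
Solve for A: A = P / sigma.
Convert to SI units:
  P = 108 kN = 108000 N
  sigma = 22.04 MPa = 2.204 × 10⁷ Pa
Substitute:
  A = 108000 / (2.204 × 10⁷)
  A = 0.0049 m²
Final answer: A = 0.0049 m²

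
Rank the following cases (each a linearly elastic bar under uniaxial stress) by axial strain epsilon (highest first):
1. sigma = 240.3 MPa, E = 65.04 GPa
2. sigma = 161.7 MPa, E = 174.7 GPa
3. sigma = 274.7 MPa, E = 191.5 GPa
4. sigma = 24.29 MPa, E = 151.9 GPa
Model: a linearly elastic bar under uniaxial stress, so epsilon = sigma / E (SI units).
  Case 1: epsilon = (2.403 × 10⁸) / (6.504 × 10¹⁰) = 0.003695
  Case 2: epsilon = (1.617 × 10⁸) / (1.747 × 10¹¹) = 0.0009256
  Case 3: epsilon = (2.747 × 10⁸) / (1.915 × 10¹¹) = 0.001434
  Case 4: epsilon = (2.429 × 10⁷) / (1.519 × 10¹¹) = 0.0001599
Ordering: 0.003695 (case 1) > 0.001434 (case 3) > 0.0009256 (case 2) > 0.0001599 (case 4)
Final answer: 1, 3, 2, 4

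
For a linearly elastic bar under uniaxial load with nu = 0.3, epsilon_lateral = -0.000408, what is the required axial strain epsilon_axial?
Model: a linearly elastic bar under uniaxial load, so epsilon_lateral = -nu·epsilon_axial.
Solve for epsilon_axial: epsilon_axial = -epsilon_lateral / nu.
Substitute:
  epsilon_axial = -(-0.000408) / 0.3
  epsilon_axial = 0.00136
Final answer: epsilon_axial = 0.00136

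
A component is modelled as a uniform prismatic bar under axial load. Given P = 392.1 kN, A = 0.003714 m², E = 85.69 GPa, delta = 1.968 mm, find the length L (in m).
Model: a uniform prismatic bar under axial load, so delta = (P·L) / (A·E).
Solve for L: L = (delta·A·E) / P.
Convert to SI units:
  P = 392.1 kN = 392100 N
  E = 85.69 GPa = 8.569 × 10¹⁰ Pa
  delta = 1.968 mm = 0.001968 m
Substitute:
  L = (0.001968 × 0.003714 × (8.569 × 10¹⁰)) / 392100
  L = 1.597 m
Final answer: L = 1.597 m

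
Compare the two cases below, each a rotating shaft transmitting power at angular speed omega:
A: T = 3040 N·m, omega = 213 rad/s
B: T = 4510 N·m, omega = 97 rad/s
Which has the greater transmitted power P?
Model: a rotating shaft transmitting power at angular speed omega, so P = T·omega (SI units).
  A: P = 3040 × 213 = 647500 W = 647.5 kW
  B: P = 4510 × 97 = 437500 W = 437.5 kW
647.5 kW > 437.5 kW, so A is larger.
Final answer: A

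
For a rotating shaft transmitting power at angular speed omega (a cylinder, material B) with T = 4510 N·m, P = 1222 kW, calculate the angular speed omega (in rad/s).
Model: a rotating shaft transmitting power at angular speed omega, so P = T·omega.
Solve for omega: omega = P / T.
Convert to SI units:
  P = 1222 kW = 1.222 × 10⁶ W
Substitute:
  omega = (1.222 × 10⁶) / 4510
  omega = 271 rad/s
Final answer: omega = 271 rad/s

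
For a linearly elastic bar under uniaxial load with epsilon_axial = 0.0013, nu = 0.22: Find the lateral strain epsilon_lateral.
Model: a linearly elastic bar under uniaxial load, so epsilon_lateral = -nu·epsilon_axial.
Substitute:
  epsilon_lateral = -(0.22 × 0.0013)
  epsilon_lateral = -0.000286
Final answer: epsilon_lateral = -0.000286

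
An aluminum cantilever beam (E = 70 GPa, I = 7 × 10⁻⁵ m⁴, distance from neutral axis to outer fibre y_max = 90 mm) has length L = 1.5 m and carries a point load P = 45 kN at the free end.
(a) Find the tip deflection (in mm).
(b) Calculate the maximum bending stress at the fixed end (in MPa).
(a) Tip deflection of a cantilever with an end point load: δ = P·L^3 / (3·E·I). Convert P = 45 kN = 45000 N, E = 70 GPa = 7 × 10¹⁰ Pa.
  δ = (45000 × 1.5^3) / (3 × (7 × 10¹⁰) × (7 × 10⁻⁵)) = 0.01033 m = 10.33 mm
(b) Maximum bending moment at the fixed end: M = P·L = 45000 × 1.5 = 67500 N·m. Convert y_max = 90 mm = 0.09 m.
  σ = M·y_max / I = (67500 × 0.09) / (7 × 10⁻⁵) = 8.679 × 10⁷ Pa = 86.79 MPa
Final answer: (a) δ = 10.33 mm, (b) σ = 86.79 MPa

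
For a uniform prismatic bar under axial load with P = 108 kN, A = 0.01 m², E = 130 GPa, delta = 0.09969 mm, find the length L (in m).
Model: a uniform prismatic bar under axial load, so delta = (P·L) / (A·E).
Solve for L: L = (delta·A·E) / P.
Convert to SI units:
  P = 108 kN = 108000 N
  E = 130 GPa = 1.3 × 10¹¹ Pa
  delta = 0.09969 mm = 9.969 × 10⁻⁵ m
Substitute:
  L = ((9.969 × 10⁻⁵) × 0.01 × (1.3 × 10¹¹)) / 108000
  L = 1.2 m
Final answer: L = 1.2 m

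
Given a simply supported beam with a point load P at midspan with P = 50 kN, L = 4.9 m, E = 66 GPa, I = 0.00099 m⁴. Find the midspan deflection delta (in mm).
Model: a simply supported beam with a point load P at midspan, so delta = (P·L^3) / (48·E·I).
Convert to SI units:
  P = 50 kN = 50000 N
  E = 66 GPa = 6.6 × 10¹⁰ Pa
Substitute:
  delta = (50000 × 4.9^3) / (48 × (6.6 × 10¹⁰) × 0.00099)
  delta = 0.001876 m
Convert: delta = 0.001876 m = 1.876 mm
Final answer: delta = 1.876 mm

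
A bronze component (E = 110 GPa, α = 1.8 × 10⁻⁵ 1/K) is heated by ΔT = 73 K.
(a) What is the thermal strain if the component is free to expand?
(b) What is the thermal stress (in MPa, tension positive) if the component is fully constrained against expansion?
(a) Free thermal strain ε_th = α·ΔT = (1.8 × 10⁻⁵) × 73 = 0.001314
(b) Fully constrained, the expansion is suppressed, so σ = -E·α·ΔT. Convert E = 110 GPa = 1.1 × 10¹¹ Pa.
  σ = -(1.1 × 10¹¹) × (1.8 × 10⁻⁵) × 73 = -1.445 × 10⁸ Pa = -144.5 MPa (compressive)
Final answer: (a) ε_th = 0.001314, (b) σ = -144.5 MPa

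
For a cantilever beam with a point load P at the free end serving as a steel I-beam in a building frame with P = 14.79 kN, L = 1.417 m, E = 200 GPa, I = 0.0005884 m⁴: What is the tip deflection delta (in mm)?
Model: a cantilever beam with a point load P at the free end, so delta = (P·L^3) / (3·E·I).
Convert to SI units:
  P = 14.79 kN = 14790 N
  E = 200 GPa = 2 × 10¹¹ Pa
Substitute:
  delta = (14790 × 1.417^3) / (3 × (2 × 10¹¹) × 0.0005884)
  delta = 0.0001192 m
Convert: delta = 0.0001192 m = 0.1192 mm
Final answer: delta = 0.1192 mm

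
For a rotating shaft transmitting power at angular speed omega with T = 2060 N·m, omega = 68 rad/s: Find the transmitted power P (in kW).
Model: a rotating shaft transmitting power at angular speed omega, so P = T·omega.
Substitute:
  P = 2060 × 68
  P = 140100 W
Convert: P = 140100 W = 140.1 kW
Final answer: P = 140.1 kW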